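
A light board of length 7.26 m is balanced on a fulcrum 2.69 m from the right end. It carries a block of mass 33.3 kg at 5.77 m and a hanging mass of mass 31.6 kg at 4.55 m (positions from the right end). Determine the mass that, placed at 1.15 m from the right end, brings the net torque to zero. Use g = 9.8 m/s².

Take moments about the fulcrum (at 2.69 m from the right end).
Block: 33.3 × 9.8 = 326.3 N down at 5.77 m → arm 3.08 m, τ = 326.3 × 3.08 = 1005 N·m counterclockwise.
Hanging mass: 31.6 × 9.8 = 309.7 N down at 4.55 m → arm 1.86 m, τ = 309.7 × 1.86 = 576 N·m counterclockwise.
Net moment of known loads = 1581 N·m counterclockwise.
An unknown mass m at 1.15 m has arm 1.54 m; its moment is m·g·1.54 clockwise.
Setting net torque to zero: m × 9.8 × 1.54 = 1581 → m = 1581 / (9.8 × 1.54) = 105 kg.

m ≈ 105 kg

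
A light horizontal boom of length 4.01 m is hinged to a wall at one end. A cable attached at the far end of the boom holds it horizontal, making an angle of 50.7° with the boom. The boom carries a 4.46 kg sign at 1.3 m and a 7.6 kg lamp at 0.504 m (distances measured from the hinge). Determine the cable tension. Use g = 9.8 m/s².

About the hinge:
Sign: 4.46 × 9.8 = 43.71 N down at 1.3 m → arm 1.3 m, τ = 43.71 × 1.3 = 56.82 N·m clockwise.
Lamp: 7.6 × 9.8 = 74.48 N down at 0.504 m → arm 0.504 m, τ = 74.48 × 0.504 = 37.54 N·m clockwise.
Total clockwise load moment = 94.36 N·m.
The cable tension T acts at 4.01 m; only its component perpendicular to the boom, T sinθ, produces torque. sin 50.7° = 0.7738.
Στ = 0 ⇒ T × 4.01 × 0.7738 = 94.36 ⇒ T = 94.36 / 3.103 = 30.4 N.

T ≈ 30.4 N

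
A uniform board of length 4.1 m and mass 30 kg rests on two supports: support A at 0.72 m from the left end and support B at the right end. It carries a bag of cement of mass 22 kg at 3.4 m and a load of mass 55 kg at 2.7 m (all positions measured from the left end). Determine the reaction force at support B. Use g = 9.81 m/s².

Take moments about support A.
Beam weight: 30 × 9.81 = 294.3 N down at 2.05 m → arm 1.33 m, τ = 294.3 × 1.33 = 391.4 N·m clockwise.
Bag of cement: 22 × 9.81 = 215.8 N down at 3.4 m → arm 2.68 m, τ = 215.8 × 2.68 = 578.3 N·m clockwise.
Load: 55 × 9.81 = 539.6 N down at 2.7 m → arm 1.98 m, τ = 539.6 × 1.98 = 1068 N·m clockwise.
Net load moment about support A = 2038 N·m clockwise.
Reaction R at support B is upward at 4.1 m, arm 3.38 m → moment R × 3.38 counterclockwise.
Setting net torque to zero: R × 3.38 = 2038 → R = 603 N.

R_B ≈ 603 N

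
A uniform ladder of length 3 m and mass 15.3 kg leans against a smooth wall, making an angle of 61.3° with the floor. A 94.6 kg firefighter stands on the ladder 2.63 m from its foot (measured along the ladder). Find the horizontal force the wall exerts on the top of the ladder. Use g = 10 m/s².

N_wall ≈ 496 N

Sum moments about the foot of the ladder (the floor normal and friction both act there and drop out).
Ladder weight 15.3×10 = 153 N acts at 1.5 m along the ladder; its horizontal arm is 1.5·cos61.3° = 0.7203 m → τ = 110.2 N·m clockwise.
Firefighter: 94.6×10 = 946 N at 2.63 m → arm 1.263 m → τ = 1195 N·m clockwise.
Wall normal N acts horizontally at the top; its moment arm is the height L sinθ = 3·sin61.3° = 2.631 m, counterclockwise.
Balancing moments: N × 2.631 = 1305, giving N = 496 N.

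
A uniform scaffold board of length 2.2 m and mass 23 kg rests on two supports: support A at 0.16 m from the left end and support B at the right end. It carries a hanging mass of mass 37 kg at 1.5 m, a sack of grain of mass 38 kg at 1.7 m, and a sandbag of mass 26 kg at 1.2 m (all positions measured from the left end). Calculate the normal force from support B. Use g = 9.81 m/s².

R_B ≈ 754 N

Choose support A as the axis so its reaction then has zero moment arm.
Beam weight: 23 × 9.81 = 225.6 N down at 1.1 m → arm 0.94 m, τ = 225.6 × 0.94 = 212.1 N·m clockwise.
Hanging mass: 37 × 9.81 = 363 N down at 1.5 m → arm 1.34 m, τ = 363 × 1.34 = 486.4 N·m clockwise.
Sack of grain: 38 × 9.81 = 372.8 N down at 1.7 m → arm 1.54 m, τ = 372.8 × 1.54 = 574.1 N·m clockwise.
Sandbag: 26 × 9.81 = 255.1 N down at 1.2 m → arm 1.04 m, τ = 255.1 × 1.04 = 265.3 N·m clockwise.
Net load moment about support A = 1538 N·m clockwise.
Reaction R at support B is upward at 2.2 m, arm 2.04 m → moment R × 2.04 counterclockwise.
Setting net torque to zero: R × 2.04 = 1538 → R = 754 N.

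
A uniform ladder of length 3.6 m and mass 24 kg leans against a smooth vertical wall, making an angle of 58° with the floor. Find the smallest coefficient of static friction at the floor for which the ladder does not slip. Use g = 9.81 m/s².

μ_min ≈ 0.312

Take moments about the foot of the ladder.
Ladder weight 24×9.81 = 235.4 N acts at 1.8 m along the ladder; its horizontal arm is 1.8·cos58° = 0.9539 m → τ = 224.5 N·m clockwise.
Wall normal N acts horizontally at the top; its moment arm is the height L sinθ = 3.6·sin58° = 3.053 m, counterclockwise.
Setting net torque to zero: N × 3.053 = 224.5 → N = 73.53 N.
ΣFx = 0 ⇒ f = N_wall = 73.53 N. ΣFy = 0 ⇒ N_floor = 235.4 N.
μ_min = f / N_floor = 73.53 / 235.4 = 0.312.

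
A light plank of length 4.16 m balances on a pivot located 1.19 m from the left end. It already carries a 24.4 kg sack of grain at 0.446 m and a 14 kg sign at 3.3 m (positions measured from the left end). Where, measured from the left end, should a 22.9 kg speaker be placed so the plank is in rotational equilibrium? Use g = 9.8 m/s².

Take moments about the pivot (at 1.19 m from the left end).
Sack of grain: 24.4 × 9.8 = 239.1 N down at 0.446 m → arm 0.744 m, τ = 239.1 × 0.744 = 177.9 N·m counterclockwise.
Sign: 14 × 9.8 = 137.2 N down at 3.3 m → arm 2.11 m, τ = 137.2 × 2.11 = 289.5 N·m clockwise.
Net moment of existing loads = 111.6 N·m clockwise.
The speaker weighs 22.9 × 9.8 = 224.4 N and must supply an equal counterclockwise moment, so its lever arm about the pivot is 111.6 / 224.4 = 0.497 m.
That puts it at 1.19 − 0.497 = 0.693 m from the left end.

x ≈ 0.693 m from the left end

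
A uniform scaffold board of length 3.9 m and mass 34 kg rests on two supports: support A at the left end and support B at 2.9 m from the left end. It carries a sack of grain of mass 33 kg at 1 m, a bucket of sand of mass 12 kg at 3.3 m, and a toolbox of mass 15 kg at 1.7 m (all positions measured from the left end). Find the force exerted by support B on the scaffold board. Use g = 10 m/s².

Taking torques about support A:
Beam weight: 34 × 10 = 340 N down at 1.95 m → arm 1.95 m, τ = 340 × 1.95 = 663 N·m clockwise.
Sack of grain: 33 × 10 = 330 N down at 1 m → arm 1 m, τ = 330 × 1 = 330 N·m clockwise.
Bucket of sand: 12 × 10 = 120 N down at 3.3 m → arm 3.3 m, τ = 120 × 3.3 = 396 N·m clockwise.
Toolbox: 15 × 10 = 150 N down at 1.7 m → arm 1.7 m, τ = 150 × 1.7 = 255 N·m clockwise.
Net load moment about support A = 1644 N·m clockwise.
Reaction R at support B is upward at 2.9 m, arm 2.9 m → moment R × 2.9 counterclockwise.
Balancing moments: R × 2.9 = 1644, giving R = 567 N.

R_B ≈ 567 N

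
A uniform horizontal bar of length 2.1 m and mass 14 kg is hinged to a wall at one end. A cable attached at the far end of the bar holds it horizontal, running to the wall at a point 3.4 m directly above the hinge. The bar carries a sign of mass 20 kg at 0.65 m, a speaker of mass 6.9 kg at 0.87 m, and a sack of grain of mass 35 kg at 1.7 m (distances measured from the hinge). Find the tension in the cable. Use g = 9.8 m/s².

Take moments about the hinge.
Beam weight: 14 × 9.8 = 137.2 N down at 1.05 m → arm 1.05 m, τ = 137.2 × 1.05 = 144.1 N·m clockwise.
Sign: 20 × 9.8 = 196 N down at 0.65 m → arm 0.65 m, τ = 196 × 0.65 = 127.4 N·m clockwise.
Speaker: 6.9 × 9.8 = 67.62 N down at 0.87 m → arm 0.87 m, τ = 67.62 × 0.87 = 58.83 N·m clockwise.
Sack of grain: 35 × 9.8 = 343 N down at 1.7 m → arm 1.7 m, τ = 343 × 1.7 = 583.1 N·m clockwise.
Total clockwise load moment = 913.4 N·m.
The cable tension T acts at 2.1 m; only its component perpendicular to the bar, T sinθ, produces torque. sinθ = h/√(h²+d²) = 3.4/√(3.4²+2.1²) = 0.8508.
For rotational equilibrium, T × 2.1 × 0.8508 = 913.4, so T = 913.4 / 1.787 = 511 N.

T ≈ 511 N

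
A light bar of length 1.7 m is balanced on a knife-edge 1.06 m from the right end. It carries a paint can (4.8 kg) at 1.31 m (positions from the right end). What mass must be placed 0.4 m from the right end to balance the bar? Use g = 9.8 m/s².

Choose the knife-edge (at 1.06 m from the right end) as the axis so the support reaction has zero arm there.
Paint can: 4.8 × 9.8 = 47.04 N down at 1.31 m → arm 0.25 m, τ = 47.04 × 0.25 = 11.76 N·m counterclockwise.
Net moment of known loads = 11.76 N·m counterclockwise.
An unknown mass m at 0.4 m has arm 0.66 m; its moment is m·g·0.66 clockwise.
For rotational equilibrium, m × 9.8 × 0.66 = 11.76, so m = 11.76 / (9.8 × 0.66) = 1.82 kg.

m ≈ 1.82 kg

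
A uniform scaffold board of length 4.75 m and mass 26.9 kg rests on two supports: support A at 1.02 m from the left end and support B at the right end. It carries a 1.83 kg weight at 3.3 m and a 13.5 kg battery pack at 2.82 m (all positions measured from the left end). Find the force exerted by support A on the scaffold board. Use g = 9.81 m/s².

R_A ≈ 244 N

Sum moments about support B (its reaction then has zero moment arm).
Beam weight: 26.9 × 9.81 = 263.9 N down at 2.375 m → arm 2.375 m, τ = 263.9 × 2.375 = 626.8 N·m counterclockwise.
Weight: 1.83 × 9.81 = 17.95 N down at 3.3 m → arm 1.45 m, τ = 17.95 × 1.45 = 26.03 N·m counterclockwise.
Battery pack: 13.5 × 9.81 = 132.4 N down at 2.82 m → arm 1.93 m, τ = 132.4 × 1.93 = 255.5 N·m counterclockwise.
Net load moment about support B = 908.3 N·m counterclockwise.
Reaction R at support A is upward at 1.02 m, arm 3.73 m → moment R × 3.73 clockwise.
For rotational equilibrium, R × 3.73 = 908.3, so R = 244 N.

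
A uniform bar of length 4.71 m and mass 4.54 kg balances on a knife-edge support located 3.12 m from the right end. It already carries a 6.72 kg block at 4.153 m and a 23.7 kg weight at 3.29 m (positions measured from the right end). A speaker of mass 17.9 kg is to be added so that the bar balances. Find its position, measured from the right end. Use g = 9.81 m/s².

x ≈ 2.7 m from the right end

Choose the knife-edge support (at 3.12 m from the right end) as the axis so the support reaction has zero arm there.
Beam weight: 4.54 × 9.81 = 44.54 N down at 2.355 m → arm 0.765 m, τ = 44.54 × 0.765 = 34.07 N·m clockwise.
Block: 6.72 × 9.81 = 65.92 N down at 4.153 m → arm 1.033 m, τ = 65.92 × 1.033 = 68.1 N·m counterclockwise.
Weight: 23.7 × 9.81 = 232.5 N down at 3.29 m → arm 0.17 m, τ = 232.5 × 0.17 = 39.53 N·m counterclockwise.
Net moment of existing loads = 73.56 N·m counterclockwise.
The speaker weighs 17.9 × 9.81 = 175.6 N and must supply an equal clockwise moment, so its lever arm about the knife-edge support is 73.56 / 175.6 = 0.419 m.
That puts it at 3.12 − 0.419 = 2.7 m from the right end.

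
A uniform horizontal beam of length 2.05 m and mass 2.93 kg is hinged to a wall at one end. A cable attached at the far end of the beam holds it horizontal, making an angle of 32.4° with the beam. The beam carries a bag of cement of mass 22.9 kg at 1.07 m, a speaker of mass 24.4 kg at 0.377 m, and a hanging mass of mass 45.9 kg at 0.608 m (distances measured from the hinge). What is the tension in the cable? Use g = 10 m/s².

T ≈ 588 N

Choose the hinge as the axis so the unknown hinge reaction has zero arm there.
Beam weight: 2.93 × 10 = 29.3 N down at 1.025 m → arm 1.025 m, τ = 29.3 × 1.025 = 30.03 N·m clockwise.
Bag of cement: 22.9 × 10 = 229 N down at 1.07 m → arm 1.07 m, τ = 229 × 1.07 = 245 N·m clockwise.
Speaker: 24.4 × 10 = 244 N down at 0.377 m → arm 0.377 m, τ = 244 × 0.377 = 91.99 N·m clockwise.
Hanging mass: 45.9 × 10 = 459 N down at 0.608 m → arm 0.608 m, τ = 459 × 0.608 = 279.1 N·m clockwise.
Total clockwise load moment = 646.1 N·m.
The cable tension T acts at 2.05 m; only its component perpendicular to the beam, T sinθ, produces torque. sin 32.4° = 0.5358.
For rotational equilibrium, T × 2.05 × 0.5358 = 646.1, so T = 646.1 / 1.098 = 588 N.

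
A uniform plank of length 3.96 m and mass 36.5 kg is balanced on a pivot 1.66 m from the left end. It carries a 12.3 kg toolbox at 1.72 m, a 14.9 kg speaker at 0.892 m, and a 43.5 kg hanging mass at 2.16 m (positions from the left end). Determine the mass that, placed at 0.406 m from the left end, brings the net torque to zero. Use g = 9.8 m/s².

m ≈ 18.1 kg

Taking torques about the pivot (at 1.66 m from the left end):
Beam weight: 36.5 × 9.8 = 357.7 N down at 1.98 m → arm 0.32 m, τ = 357.7 × 0.32 = 114.5 N·m clockwise.
Toolbox: 12.3 × 9.8 = 120.5 N down at 1.72 m → arm 0.06 m, τ = 120.5 × 0.06 = 7.23 N·m clockwise.
Speaker: 14.9 × 9.8 = 146 N down at 0.892 m → arm 0.768 m, τ = 146 × 0.768 = 112.1 N·m counterclockwise.
Hanging mass: 43.5 × 9.8 = 426.3 N down at 2.16 m → arm 0.5 m, τ = 426.3 × 0.5 = 213.2 N·m clockwise.
Net moment of known loads = 222.8 N·m clockwise.
An unknown mass m at 0.406 m has arm 1.254 m; its moment is m·g·1.254 counterclockwise.
Στ = 0 ⇒ m × 9.8 × 1.254 = 222.8 ⇒ m = 222.8 / (9.8 × 1.254) = 18.1 kg.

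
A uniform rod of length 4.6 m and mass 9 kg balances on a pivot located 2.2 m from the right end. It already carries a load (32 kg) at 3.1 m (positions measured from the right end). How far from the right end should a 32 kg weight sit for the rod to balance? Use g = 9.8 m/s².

x ≈ 1.27 m from the right end

Take moments about the pivot (at 2.2 m from the right end).
Beam weight: 9 × 9.8 = 88.2 N down at 2.3 m → arm 0.1 m, τ = 88.2 × 0.1 = 8.82 N·m counterclockwise.
Load: 32 × 9.8 = 313.6 N down at 3.1 m → arm 0.9 m, τ = 313.6 × 0.9 = 282.2 N·m counterclockwise.
Net moment of existing loads = 291 N·m counterclockwise.
The weight weighs 32 × 9.8 = 313.6 N and must supply an equal clockwise moment, so its lever arm about the pivot is 291 / 313.6 = 0.928 m.
That puts it at 2.2 − 0.928 = 1.27 m from the right end.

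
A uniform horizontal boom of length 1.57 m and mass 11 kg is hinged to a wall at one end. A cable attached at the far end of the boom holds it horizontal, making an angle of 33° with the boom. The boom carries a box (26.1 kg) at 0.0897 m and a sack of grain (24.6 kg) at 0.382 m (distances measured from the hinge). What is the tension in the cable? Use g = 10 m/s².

About the hinge:
Beam weight: 11 × 10 = 110 N down at 0.785 m → arm 0.785 m, τ = 110 × 0.785 = 86.35 N·m clockwise.
Box: 26.1 × 10 = 261 N down at 0.0897 m → arm 0.0897 m, τ = 261 × 0.0897 = 23.41 N·m clockwise.
Sack of grain: 24.6 × 10 = 246 N down at 0.382 m → arm 0.382 m, τ = 246 × 0.382 = 93.97 N·m clockwise.
Total clockwise load moment = 203.7 N·m.
The cable tension T acts at 1.57 m; only its component perpendicular to the boom, T sinθ, produces torque. sin 33° = 0.5446.
Στ = 0 ⇒ T × 1.57 × 0.5446 = 203.7 ⇒ T = 203.7 / 0.855 = 238 N.

T ≈ 238 N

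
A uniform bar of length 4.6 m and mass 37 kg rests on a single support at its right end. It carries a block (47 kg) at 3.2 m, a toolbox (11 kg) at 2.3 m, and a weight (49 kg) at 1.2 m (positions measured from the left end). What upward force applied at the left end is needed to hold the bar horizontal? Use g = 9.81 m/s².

F ≈ 731 N

Choose the right end as the axis so the unknown pivot reaction has zero arm there.
Beam weight: 37 × 9.81 = 363 N down at 2.3 m → arm 2.3 m, τ = 363 × 2.3 = 834.9 N·m counterclockwise.
Block: 47 × 9.81 = 461.1 N down at 3.2 m → arm 1.4 m, τ = 461.1 × 1.4 = 645.5 N·m counterclockwise.
Toolbox: 11 × 9.81 = 107.9 N down at 2.3 m → arm 2.3 m, τ = 107.9 × 2.3 = 248.2 N·m counterclockwise.
Weight: 49 × 9.81 = 480.7 N down at 1.2 m → arm 3.4 m, τ = 480.7 × 3.4 = 1634 N·m counterclockwise.
Net moment of the loads = 3363 N·m counterclockwise.
The upward force F acts at the left end, arm 4.6 m, giving F × 4.6 clockwise.
Στ = 0 ⇒ F × 4.6 = 3363 ⇒ F = 3363 / 4.6 = 731 N.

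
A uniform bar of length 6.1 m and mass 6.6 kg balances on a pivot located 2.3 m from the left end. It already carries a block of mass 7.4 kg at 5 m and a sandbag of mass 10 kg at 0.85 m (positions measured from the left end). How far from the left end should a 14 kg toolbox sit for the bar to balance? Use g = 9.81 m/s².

x ≈ 1.55 m from the left end

Sum moments about the pivot (at 2.3 m from the left end) (the support reaction has zero arm there).
Beam weight: 6.6 × 9.81 = 64.75 N down at 3.05 m → arm 0.75 m, τ = 64.75 × 0.75 = 48.56 N·m clockwise.
Block: 7.4 × 9.81 = 72.59 N down at 5 m → arm 2.7 m, τ = 72.59 × 2.7 = 196 N·m clockwise.
Sandbag: 10 × 9.81 = 98.1 N down at 0.85 m → arm 1.45 m, τ = 98.1 × 1.45 = 142.2 N·m counterclockwise.
Net moment of existing loads = 102.4 N·m clockwise.
The toolbox weighs 14 × 9.81 = 137.3 N and must supply an equal counterclockwise moment, so its lever arm about the pivot is 102.4 / 137.3 = 0.746 m.
That puts it at 2.3 − 0.746 = 1.55 m from the left end.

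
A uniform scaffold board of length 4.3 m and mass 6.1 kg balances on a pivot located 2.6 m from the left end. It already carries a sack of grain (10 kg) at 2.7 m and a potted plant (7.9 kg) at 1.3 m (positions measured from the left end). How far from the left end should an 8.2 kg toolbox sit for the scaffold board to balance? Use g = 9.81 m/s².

Take moments about the pivot (at 2.6 m from the left end).
Beam weight: 6.1 × 9.81 = 59.84 N down at 2.15 m → arm 0.45 m, τ = 59.84 × 0.45 = 26.93 N·m counterclockwise.
Sack of grain: 10 × 9.81 = 98.1 N down at 2.7 m → arm 0.1 m, τ = 98.1 × 0.1 = 9.81 N·m clockwise.
Potted plant: 7.9 × 9.81 = 77.5 N down at 1.3 m → arm 1.3 m, τ = 77.5 × 1.3 = 100.8 N·m counterclockwise.
Net moment of existing loads = 117.9 N·m counterclockwise.
The toolbox weighs 8.2 × 9.81 = 80.44 N and must supply an equal clockwise moment, so its lever arm about the pivot is 117.9 / 80.44 = 1.47 m.
That puts it at 2.6 + 1.47 = 4.07 m from the left end.

x ≈ 4.07 m from the left end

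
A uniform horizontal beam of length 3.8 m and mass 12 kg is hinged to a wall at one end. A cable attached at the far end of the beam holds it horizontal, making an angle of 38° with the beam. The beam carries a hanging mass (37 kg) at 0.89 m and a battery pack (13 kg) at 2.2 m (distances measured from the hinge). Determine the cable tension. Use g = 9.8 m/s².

Taking torques about the hinge:
Beam weight: 12 × 9.8 = 117.6 N down at 1.9 m → arm 1.9 m, τ = 117.6 × 1.9 = 223.4 N·m clockwise.
Hanging mass: 37 × 9.8 = 362.6 N down at 0.89 m → arm 0.89 m, τ = 362.6 × 0.89 = 322.7 N·m clockwise.
Battery pack: 13 × 9.8 = 127.4 N down at 2.2 m → arm 2.2 m, τ = 127.4 × 2.2 = 280.3 N·m clockwise.
Total clockwise load moment = 826.4 N·m.
The cable tension T acts at 3.8 m; only its component perpendicular to the beam, T sinθ, produces torque. sin 38° = 0.6157.
For rotational equilibrium, T × 3.8 × 0.6157 = 826.4, so T = 826.4 / 2.34 = 353 N.

T ≈ 353 N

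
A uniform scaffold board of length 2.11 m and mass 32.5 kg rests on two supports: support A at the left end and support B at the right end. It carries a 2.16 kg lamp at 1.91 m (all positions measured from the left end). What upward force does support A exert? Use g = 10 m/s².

About support B:
Beam weight: 32.5 × 10 = 325 N down at 1.055 m → arm 1.055 m, τ = 325 × 1.055 = 342.9 N·m counterclockwise.
Lamp: 2.16 × 10 = 21.6 N down at 1.91 m → arm 0.2 m, τ = 21.6 × 0.2 = 4.32 N·m counterclockwise.
Net load moment about support B = 347.2 N·m counterclockwise.
Reaction R at support A is upward at 0 m, arm 2.11 m → moment R × 2.11 clockwise.
Setting net torque to zero: R × 2.11 = 347.2 → R = 165 N.

R_A ≈ 165 N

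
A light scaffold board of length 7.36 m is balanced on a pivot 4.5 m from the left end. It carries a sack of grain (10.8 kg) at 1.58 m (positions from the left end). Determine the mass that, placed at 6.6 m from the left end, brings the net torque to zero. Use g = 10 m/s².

About the pivot (at 4.5 m from the left end):
Sack of grain: 10.8 × 10 = 108 N down at 1.58 m → arm 2.92 m, τ = 108 × 2.92 = 315.4 N·m counterclockwise.
Net moment of known loads = 315.4 N·m counterclockwise.
An unknown mass m at 6.6 m has arm 2.1 m; its moment is m·g·2.1 clockwise.
For rotational equilibrium, m × 10 × 2.1 = 315.4, so m = 315.4 / (10 × 2.1) = 15 kg.

m ≈ 15 kg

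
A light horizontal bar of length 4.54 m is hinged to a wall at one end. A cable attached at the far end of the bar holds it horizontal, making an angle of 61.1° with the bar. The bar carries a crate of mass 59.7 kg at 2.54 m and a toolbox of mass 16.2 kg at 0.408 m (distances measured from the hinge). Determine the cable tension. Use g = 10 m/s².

Choose the hinge as the axis so the unknown hinge reaction has zero arm there.
Crate: 59.7 × 10 = 597 N down at 2.54 m → arm 2.54 m, τ = 597 × 2.54 = 1516 N·m clockwise.
Toolbox: 16.2 × 10 = 162 N down at 0.408 m → arm 0.408 m, τ = 162 × 0.408 = 66.1 N·m clockwise.
Total clockwise load moment = 1582 N·m.
The cable tension T acts at 4.54 m; only its component perpendicular to the bar, T sinθ, produces torque. sin 61.1° = 0.8755.
Στ = 0 ⇒ T × 4.54 × 0.8755 = 1582 ⇒ T = 1582 / 3.975 = 398 N.

T ≈ 398 N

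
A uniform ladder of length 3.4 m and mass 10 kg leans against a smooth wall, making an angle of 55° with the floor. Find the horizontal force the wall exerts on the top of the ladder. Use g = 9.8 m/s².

N_wall ≈ 34.3 N

Sum moments about the foot of the ladder (the floor normal and friction both act there and drop out).
Ladder weight 10×9.8 = 98 N acts at 1.7 m along the ladder; its horizontal arm is 1.7·cos55° = 0.9751 m → τ = 95.56 N·m clockwise.
Wall normal N acts horizontally at the top; its moment arm is the height L sinθ = 3.4·sin55° = 2.785 m, counterclockwise.
Balancing moments: N × 2.785 = 95.56, giving N = 34.3 N.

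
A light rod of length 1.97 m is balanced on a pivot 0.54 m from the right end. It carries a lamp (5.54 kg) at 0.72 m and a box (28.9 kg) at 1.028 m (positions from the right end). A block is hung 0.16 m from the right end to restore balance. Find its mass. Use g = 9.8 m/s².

Sum moments about the pivot (at 0.54 m from the right end) (the support reaction has zero arm there).
Lamp: 5.54 × 9.8 = 54.29 N down at 0.72 m → arm 0.18 m, τ = 54.29 × 0.18 = 9.772 N·m counterclockwise.
Box: 28.9 × 9.8 = 283.2 N down at 1.028 m → arm 0.488 m, τ = 283.2 × 0.488 = 138.2 N·m counterclockwise.
Net moment of known loads = 148 N·m counterclockwise.
An unknown mass m at 0.16 m has arm 0.38 m; its moment is m·g·0.38 clockwise.
Στ = 0 ⇒ m × 9.8 × 0.38 = 148 ⇒ m = 148 / (9.8 × 0.38) = 39.7 kg.

m ≈ 39.7 kg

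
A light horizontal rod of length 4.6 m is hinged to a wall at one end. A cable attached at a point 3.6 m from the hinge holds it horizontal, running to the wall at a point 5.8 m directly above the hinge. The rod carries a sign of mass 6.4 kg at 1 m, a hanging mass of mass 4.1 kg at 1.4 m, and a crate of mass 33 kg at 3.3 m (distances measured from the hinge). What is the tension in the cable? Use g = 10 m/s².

Taking torques about the hinge:
Sign: 6.4 × 10 = 64 N down at 1 m → arm 1 m, τ = 64 × 1 = 64 N·m clockwise.
Hanging mass: 4.1 × 10 = 41 N down at 1.4 m → arm 1.4 m, τ = 41 × 1.4 = 57.4 N·m clockwise.
Crate: 33 × 10 = 330 N down at 3.3 m → arm 3.3 m, τ = 330 × 3.3 = 1089 N·m clockwise.
Total clockwise load moment = 1210 N·m.
The cable tension T acts at 3.6 m; only its component perpendicular to the rod, T sinθ, produces torque. sinθ = h/√(h²+d²) = 5.8/√(5.8²+3.6²) = 0.8496.
Setting net torque to zero: T × 3.6 × 0.8496 = 1210 → T = 1210 / 3.059 = 396 N.

T ≈ 396 N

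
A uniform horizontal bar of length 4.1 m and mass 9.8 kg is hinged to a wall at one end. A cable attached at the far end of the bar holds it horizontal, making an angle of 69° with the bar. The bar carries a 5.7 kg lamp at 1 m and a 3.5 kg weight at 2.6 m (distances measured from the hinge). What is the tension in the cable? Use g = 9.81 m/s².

T ≈ 89.4 N

About the hinge:
Beam weight: 9.8 × 9.81 = 96.14 N down at 2.05 m → arm 2.05 m, τ = 96.14 × 2.05 = 197.1 N·m clockwise.
Lamp: 5.7 × 9.81 = 55.92 N down at 1 m → arm 1 m, τ = 55.92 × 1 = 55.92 N·m clockwise.
Weight: 3.5 × 9.81 = 34.34 N down at 2.6 m → arm 2.6 m, τ = 34.34 × 2.6 = 89.28 N·m clockwise.
Total clockwise load moment = 342.3 N·m.
The cable tension T acts at 4.1 m; only its component perpendicular to the bar, T sinθ, produces torque. sin 69° = 0.9336.
Setting net torque to zero: T × 4.1 × 0.9336 = 342.3 → T = 342.3 / 3.828 = 89.4 N.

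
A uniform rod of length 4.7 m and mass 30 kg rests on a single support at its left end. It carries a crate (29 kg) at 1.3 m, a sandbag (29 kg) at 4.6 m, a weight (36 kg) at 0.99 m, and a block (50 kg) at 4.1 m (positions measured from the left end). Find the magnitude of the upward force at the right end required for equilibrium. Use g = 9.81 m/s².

Taking torques about the left end:
Beam weight: 30 × 9.81 = 294.3 N down at 2.35 m → arm 2.35 m, τ = 294.3 × 2.35 = 691.6 N·m clockwise.
Crate: 29 × 9.81 = 284.5 N down at 1.3 m → arm 1.3 m, τ = 284.5 × 1.3 = 369.9 N·m clockwise.
Sandbag: 29 × 9.81 = 284.5 N down at 4.6 m → arm 4.6 m, τ = 284.5 × 4.6 = 1309 N·m clockwise.
Weight: 36 × 9.81 = 353.2 N down at 0.99 m → arm 0.99 m, τ = 353.2 × 0.99 = 349.7 N·m clockwise.
Block: 50 × 9.81 = 490.5 N down at 4.1 m → arm 4.1 m, τ = 490.5 × 4.1 = 2011 N·m clockwise.
Net moment of the loads = 4731 N·m clockwise.
The upward force F acts at the right end, arm 4.7 m, giving F × 4.7 counterclockwise.
Στ = 0 ⇒ F × 4.7 = 4731 ⇒ F = 4731 / 4.7 = 1010 N.

F ≈ 1010 N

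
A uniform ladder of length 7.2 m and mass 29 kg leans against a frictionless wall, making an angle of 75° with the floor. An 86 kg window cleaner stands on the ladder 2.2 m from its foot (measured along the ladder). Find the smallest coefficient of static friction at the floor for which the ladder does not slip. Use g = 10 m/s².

About the foot of the ladder:
Ladder weight 29×10 = 290 N acts at 3.6 m along the ladder; its horizontal arm is 3.6·cos75° = 0.9317 m → τ = 270.2 N·m clockwise.
Window cleaner: 86×10 = 860 N at 2.2 m → arm 0.5694 m → τ = 489.7 N·m clockwise.
Wall normal N acts horizontally at the top; its moment arm is the height L sinθ = 7.2·sin75° = 6.955 m, counterclockwise.
Balancing moments: N × 6.955 = 759.9, giving N = 109.3 N.
ΣFx = 0 ⇒ f = N_wall = 109.3 N. ΣFy = 0 ⇒ N_floor = 1150 N.
μ_min = f / N_floor = 109.3 / 1150 = 0.095.

μ_min ≈ 0.095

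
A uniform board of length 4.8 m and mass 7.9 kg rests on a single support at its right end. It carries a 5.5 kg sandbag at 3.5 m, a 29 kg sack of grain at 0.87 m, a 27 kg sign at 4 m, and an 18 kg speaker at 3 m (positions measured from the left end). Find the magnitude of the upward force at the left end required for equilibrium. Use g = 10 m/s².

Take moments about the right end.
Beam weight: 7.9 × 10 = 79 N down at 2.4 m → arm 2.4 m, τ = 79 × 2.4 = 189.6 N·m counterclockwise.
Sandbag: 5.5 × 10 = 55 N down at 3.5 m → arm 1.3 m, τ = 55 × 1.3 = 71.5 N·m counterclockwise.
Sack of grain: 29 × 10 = 290 N down at 0.87 m → arm 3.93 m, τ = 290 × 3.93 = 1140 N·m counterclockwise.
Sign: 27 × 10 = 270 N down at 4 m → arm 0.8 m, τ = 270 × 0.8 = 216 N·m counterclockwise.
Speaker: 18 × 10 = 180 N down at 3 m → arm 1.8 m, τ = 180 × 1.8 = 324 N·m counterclockwise.
Net moment of the loads = 1941 N·m counterclockwise.
The upward force F acts at the left end, arm 4.8 m, giving F × 4.8 clockwise.
Setting net torque to zero: F × 4.8 = 1941 → F = 1941 / 4.8 = 404 N.

F ≈ 404 N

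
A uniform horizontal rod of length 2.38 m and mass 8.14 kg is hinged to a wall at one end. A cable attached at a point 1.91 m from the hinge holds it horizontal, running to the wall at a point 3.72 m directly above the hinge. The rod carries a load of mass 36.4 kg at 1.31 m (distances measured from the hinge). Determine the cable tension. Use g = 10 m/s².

Take moments about the hinge.
Beam weight: 8.14 × 10 = 81.4 N down at 1.19 m → arm 1.19 m, τ = 81.4 × 1.19 = 96.87 N·m clockwise.
Load: 36.4 × 10 = 364 N down at 1.31 m → arm 1.31 m, τ = 364 × 1.31 = 476.8 N·m clockwise.
Total clockwise load moment = 573.7 N·m.
The cable tension T acts at 1.91 m; only its component perpendicular to the rod, T sinθ, produces torque. sinθ = h/√(h²+d²) = 3.72/√(3.72²+1.91²) = 0.8896.
Στ = 0 ⇒ T × 1.91 × 0.8896 = 573.7 ⇒ T = 573.7 / 1.699 = 338 N.

T ≈ 338 N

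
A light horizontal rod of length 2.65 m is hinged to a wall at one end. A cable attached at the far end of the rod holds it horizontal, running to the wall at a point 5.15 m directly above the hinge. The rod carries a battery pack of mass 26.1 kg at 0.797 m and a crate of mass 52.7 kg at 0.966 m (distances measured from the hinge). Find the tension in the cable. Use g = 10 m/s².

T ≈ 304 N

About the hinge:
Battery pack: 26.1 × 10 = 261 N down at 0.797 m → arm 0.797 m, τ = 261 × 0.797 = 208 N·m clockwise.
Crate: 52.7 × 10 = 527 N down at 0.966 m → arm 0.966 m, τ = 527 × 0.966 = 509.1 N·m clockwise.
Total clockwise load moment = 717.1 N·m.
The cable tension T acts at 2.65 m; only its component perpendicular to the rod, T sinθ, produces torque. sinθ = h/√(h²+d²) = 5.15/√(5.15²+2.65²) = 0.8892.
Setting net torque to zero: T × 2.65 × 0.8892 = 717.1 → T = 717.1 / 2.356 = 304 N.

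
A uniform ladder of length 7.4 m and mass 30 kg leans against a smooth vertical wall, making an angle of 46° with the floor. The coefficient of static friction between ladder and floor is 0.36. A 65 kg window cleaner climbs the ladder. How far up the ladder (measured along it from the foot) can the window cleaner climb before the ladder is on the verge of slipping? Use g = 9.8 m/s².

d ≈ 2.32 m

Sum moments about the foot of the ladder (the floor normal and friction both act there and drop out).
Ladder weight 30×9.8 = 294 N acts at 3.7 m along the ladder; its horizontal arm is 3.7·cos46° = 2.57 m → τ = 755.6 N·m clockwise.
Window cleaner weight 65×9.8 = 637 N at distance d → arm d·cos46° → τ = 637·d·0.6947 clockwise.
Wall normal N at the top has arm L sinθ = 5.323 m counterclockwise, so Στ = 0 gives N·5.323 = 755.6 + 442.5·d.
ΣFy = 0 ⇒ N_floor = 931 N, so the maximum friction is μ_s·N_floor = 0.36×931 = 335.2 N. ΣFx = 0 ⇒ N_wall = f, so at the slipping point N = 335.2 N.
Substituting: 335.2×5.323 = 755.6 + 442.5·d ⇒ d = (1784 − 755.6) / 442.5 = 2.32 m.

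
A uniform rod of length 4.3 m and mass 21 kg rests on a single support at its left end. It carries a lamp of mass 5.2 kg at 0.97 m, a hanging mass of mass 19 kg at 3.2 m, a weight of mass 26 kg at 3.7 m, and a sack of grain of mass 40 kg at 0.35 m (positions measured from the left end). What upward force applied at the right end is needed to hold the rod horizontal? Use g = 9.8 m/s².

F ≈ 504 N

Take moments about the left end.
Beam weight: 21 × 9.8 = 205.8 N down at 2.15 m → arm 2.15 m, τ = 205.8 × 2.15 = 442.5 N·m clockwise.
Lamp: 5.2 × 9.8 = 50.96 N down at 0.97 m → arm 0.97 m, τ = 50.96 × 0.97 = 49.43 N·m clockwise.
Hanging mass: 19 × 9.8 = 186.2 N down at 3.2 m → arm 3.2 m, τ = 186.2 × 3.2 = 595.8 N·m clockwise.
Weight: 26 × 9.8 = 254.8 N down at 3.7 m → arm 3.7 m, τ = 254.8 × 3.7 = 942.8 N·m clockwise.
Sack of grain: 40 × 9.8 = 392 N down at 0.35 m → arm 0.35 m, τ = 392 × 0.35 = 137.2 N·m clockwise.
Net moment of the loads = 2168 N·m clockwise.
The upward force F acts at the right end, arm 4.3 m, giving F × 4.3 counterclockwise.
Στ = 0 ⇒ F × 4.3 = 2168 ⇒ F = 2168 / 4.3 = 504 N.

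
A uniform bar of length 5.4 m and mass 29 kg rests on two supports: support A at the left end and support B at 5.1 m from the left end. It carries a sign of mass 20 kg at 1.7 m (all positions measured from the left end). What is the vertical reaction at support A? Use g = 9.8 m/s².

R_A ≈ 264 N

Take moments about support B.
Beam weight: 29 × 9.8 = 284.2 N down at 2.7 m → arm 2.4 m, τ = 284.2 × 2.4 = 682.1 N·m counterclockwise.
Sign: 20 × 9.8 = 196 N down at 1.7 m → arm 3.4 m, τ = 196 × 3.4 = 666.4 N·m counterclockwise.
Net load moment about support B = 1348 N·m counterclockwise.
Reaction R at support A is upward at 0 m, arm 5.1 m → moment R × 5.1 clockwise.
For rotational equilibrium, R × 5.1 = 1348, so R = 264 N.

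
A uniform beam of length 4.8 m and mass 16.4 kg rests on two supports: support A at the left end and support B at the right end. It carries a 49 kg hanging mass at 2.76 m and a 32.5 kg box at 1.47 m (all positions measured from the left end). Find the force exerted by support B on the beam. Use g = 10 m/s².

R_B ≈ 463 N

Sum moments about support A (its reaction then has zero moment arm).
Beam weight: 16.4 × 10 = 164 N down at 2.4 m → arm 2.4 m, τ = 164 × 2.4 = 393.6 N·m clockwise.
Hanging mass: 49 × 10 = 490 N down at 2.76 m → arm 2.76 m, τ = 490 × 2.76 = 1352 N·m clockwise.
Box: 32.5 × 10 = 325 N down at 1.47 m → arm 1.47 m, τ = 325 × 1.47 = 477.8 N·m clockwise.
Net load moment about support A = 2223 N·m clockwise.
Reaction R at support B is upward at 4.8 m, arm 4.8 m → moment R × 4.8 counterclockwise.
For rotational equilibrium, R × 4.8 = 2223, so R = 463 N.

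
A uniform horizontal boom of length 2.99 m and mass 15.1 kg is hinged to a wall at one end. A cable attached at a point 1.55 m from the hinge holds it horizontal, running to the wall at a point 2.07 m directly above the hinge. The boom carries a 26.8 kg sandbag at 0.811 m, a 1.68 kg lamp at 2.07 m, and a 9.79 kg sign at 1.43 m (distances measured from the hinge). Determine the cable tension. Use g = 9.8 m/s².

Sum moments about the hinge (the unknown hinge reaction has zero arm there).
Beam weight: 15.1 × 9.8 = 148 N down at 1.495 m → arm 1.495 m, τ = 148 × 1.495 = 221.3 N·m clockwise.
Sandbag: 26.8 × 9.8 = 262.6 N down at 0.811 m → arm 0.811 m, τ = 262.6 × 0.811 = 213 N·m clockwise.
Lamp: 1.68 × 9.8 = 16.46 N down at 2.07 m → arm 2.07 m, τ = 16.46 × 2.07 = 34.07 N·m clockwise.
Sign: 9.79 × 9.8 = 95.94 N down at 1.43 m → arm 1.43 m, τ = 95.94 × 1.43 = 137.2 N·m clockwise.
Total clockwise load moment = 605.6 N·m.
The cable tension T acts at 1.55 m; only its component perpendicular to the boom, T sinθ, produces torque. sinθ = h/√(h²+d²) = 2.07/√(2.07²+1.55²) = 0.8005.
For rotational equilibrium, T × 1.55 × 0.8005 = 605.6, so T = 605.6 / 1.241 = 488 N.

T ≈ 488 N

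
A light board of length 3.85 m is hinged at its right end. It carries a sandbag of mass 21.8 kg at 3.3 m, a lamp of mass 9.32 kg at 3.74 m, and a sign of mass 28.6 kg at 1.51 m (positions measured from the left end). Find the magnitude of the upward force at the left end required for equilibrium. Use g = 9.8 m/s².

F ≈ 203 N

Choose the right end as the axis so the unknown pivot reaction has zero arm there.
Sandbag: 21.8 × 9.8 = 213.6 N down at 3.3 m → arm 0.55 m, τ = 213.6 × 0.55 = 117.5 N·m counterclockwise.
Lamp: 9.32 × 9.8 = 91.34 N down at 3.74 m → arm 0.11 m, τ = 91.34 × 0.11 = 10.05 N·m counterclockwise.
Sign: 28.6 × 9.8 = 280.3 N down at 1.51 m → arm 2.34 m, τ = 280.3 × 2.34 = 655.9 N·m counterclockwise.
Net moment of the loads = 783.4 N·m counterclockwise.
The upward force F acts at the left end, arm 3.85 m, giving F × 3.85 clockwise.
Setting net torque to zero: F × 3.85 = 783.4 → F = 783.4 / 3.85 = 203 N.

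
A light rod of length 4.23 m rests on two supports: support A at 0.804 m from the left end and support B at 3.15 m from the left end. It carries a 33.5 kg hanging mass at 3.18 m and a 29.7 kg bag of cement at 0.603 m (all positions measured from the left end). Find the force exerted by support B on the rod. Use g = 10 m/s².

About support A:
Hanging mass: 33.5 × 10 = 335 N down at 3.18 m → arm 2.376 m, τ = 335 × 2.376 = 796 N·m clockwise.
Bag of cement: 29.7 × 10 = 297 N down at 0.603 m → arm 0.201 m, τ = 297 × 0.201 = 59.7 N·m counterclockwise.
Net load moment about support A = 736.3 N·m clockwise.
Reaction R at support B is upward at 3.15 m, arm 2.346 m → moment R × 2.346 counterclockwise.
Στ = 0 ⇒ R × 2.346 = 736.3 ⇒ R = 314 N.

R_B ≈ 314 N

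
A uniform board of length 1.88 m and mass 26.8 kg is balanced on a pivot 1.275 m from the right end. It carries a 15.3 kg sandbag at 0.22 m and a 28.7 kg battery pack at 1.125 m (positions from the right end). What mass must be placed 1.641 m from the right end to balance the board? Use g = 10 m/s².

m ≈ 80.4 kg

About the pivot (at 1.275 m from the right end):
Beam weight: 26.8 × 10 = 268 N down at 0.94 m → arm 0.335 m, τ = 268 × 0.335 = 89.78 N·m clockwise.
Sandbag: 15.3 × 10 = 153 N down at 0.22 m → arm 1.055 m, τ = 153 × 1.055 = 161.4 N·m clockwise.
Battery pack: 28.7 × 10 = 287 N down at 1.125 m → arm 0.15 m, τ = 287 × 0.15 = 43.05 N·m clockwise.
Net moment of known loads = 294.2 N·m clockwise.
An unknown mass m at 1.641 m has arm 0.366 m; its moment is m·g·0.366 counterclockwise.
For rotational equilibrium, m × 10 × 0.366 = 294.2, so m = 294.2 / (10 × 0.366) = 80.4 kg.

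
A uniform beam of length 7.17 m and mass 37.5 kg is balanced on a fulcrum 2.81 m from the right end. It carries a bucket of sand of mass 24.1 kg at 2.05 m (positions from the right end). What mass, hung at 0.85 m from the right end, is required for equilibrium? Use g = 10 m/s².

m ≈ 5.48 kg

Taking torques about the fulcrum (at 2.81 m from the right end):
Beam weight: 37.5 × 10 = 375 N down at 3.585 m → arm 0.775 m, τ = 375 × 0.775 = 290.6 N·m counterclockwise.
Bucket of sand: 24.1 × 10 = 241 N down at 2.05 m → arm 0.76 m, τ = 241 × 0.76 = 183.2 N·m clockwise.
Net moment of known loads = 107.4 N·m counterclockwise.
An unknown mass m at 0.85 m has arm 1.96 m; its moment is m·g·1.96 clockwise.
Setting net torque to zero: m × 10 × 1.96 = 107.4 → m = 107.4 / (10 × 1.96) = 5.48 kg.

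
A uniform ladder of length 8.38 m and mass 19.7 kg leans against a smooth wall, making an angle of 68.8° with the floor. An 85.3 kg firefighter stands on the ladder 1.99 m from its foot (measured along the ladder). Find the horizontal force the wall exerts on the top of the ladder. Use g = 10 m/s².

About the foot of the ladder:
Ladder weight 19.7×10 = 197 N acts at 4.19 m along the ladder; its horizontal arm is 4.19·cos68.8° = 1.515 m → τ = 298.5 N·m clockwise.
Firefighter: 85.3×10 = 853 N at 1.99 m → arm 0.7196 m → τ = 613.8 N·m clockwise.
Wall normal N acts horizontally at the top; its moment arm is the height L sinθ = 8.38·sin68.8° = 7.813 m, counterclockwise.
Στ = 0 ⇒ N × 7.813 = 912.3 ⇒ N = 117 N.

N_wall ≈ 117 N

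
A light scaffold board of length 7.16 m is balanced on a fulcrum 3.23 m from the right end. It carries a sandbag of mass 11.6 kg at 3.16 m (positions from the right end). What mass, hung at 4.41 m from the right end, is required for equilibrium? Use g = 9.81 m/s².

m ≈ 0.688 kg

Sum moments about the fulcrum (at 3.23 m from the right end) (the support reaction has zero arm there).
Sandbag: 11.6 × 9.81 = 113.8 N down at 3.16 m → arm 0.07 m, τ = 113.8 × 0.07 = 7.966 N·m clockwise.
Net moment of known loads = 7.966 N·m clockwise.
An unknown mass m at 4.41 m has arm 1.18 m; its moment is m·g·1.18 counterclockwise.
Setting net torque to zero: m × 9.81 × 1.18 = 7.966 → m = 7.966 / (9.81 × 1.18) = 0.688 kg.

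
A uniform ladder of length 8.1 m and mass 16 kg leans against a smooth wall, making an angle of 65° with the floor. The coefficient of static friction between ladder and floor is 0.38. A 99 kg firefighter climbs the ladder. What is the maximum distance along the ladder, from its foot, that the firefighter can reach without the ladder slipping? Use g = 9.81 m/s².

Take moments about the foot of the ladder.
Ladder weight 16×9.81 = 157 N acts at 4.05 m along the ladder; its horizontal arm is 4.05·cos65° = 1.712 m → τ = 268.8 N·m clockwise.
Firefighter weight 99×9.81 = 971.2 N at distance d → arm d·cos65° → τ = 971.2·d·0.4226 clockwise.
Wall normal N at the top has arm L sinθ = 7.341 m counterclockwise, so Στ = 0 gives N·7.341 = 268.8 + 410.4·d.
ΣFy = 0 ⇒ N_floor = 1128 N, so the maximum friction is μ_s·N_floor = 0.38×1128 = 428.6 N. ΣFx = 0 ⇒ N_wall = f, so at the slipping point N = 428.6 N.
Substituting: 428.6×7.341 = 268.8 + 410.4·d ⇒ d = (3146 − 268.8) / 410.4 = 7.01 m.

d ≈ 7.01 m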